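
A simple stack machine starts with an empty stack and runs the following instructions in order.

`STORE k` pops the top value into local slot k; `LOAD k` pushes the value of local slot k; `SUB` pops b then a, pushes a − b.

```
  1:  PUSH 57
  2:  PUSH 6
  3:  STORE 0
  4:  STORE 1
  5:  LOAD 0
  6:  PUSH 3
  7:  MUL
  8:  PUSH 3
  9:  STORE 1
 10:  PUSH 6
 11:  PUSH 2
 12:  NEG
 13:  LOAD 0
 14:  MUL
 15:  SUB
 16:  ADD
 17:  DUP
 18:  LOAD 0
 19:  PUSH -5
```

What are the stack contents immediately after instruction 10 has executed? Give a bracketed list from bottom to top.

[18, 6]

PUSH 57 -> [57]
PUSH 6  -> [57, 6]
STORE 0 -> [57]
STORE 1 -> []
LOAD 0  -> [6]
PUSH 3  -> [6, 3]
MUL     -> [18]
PUSH 3  -> [18, 3]
STORE 1 -> [18]
PUSH 6  -> [18, 6]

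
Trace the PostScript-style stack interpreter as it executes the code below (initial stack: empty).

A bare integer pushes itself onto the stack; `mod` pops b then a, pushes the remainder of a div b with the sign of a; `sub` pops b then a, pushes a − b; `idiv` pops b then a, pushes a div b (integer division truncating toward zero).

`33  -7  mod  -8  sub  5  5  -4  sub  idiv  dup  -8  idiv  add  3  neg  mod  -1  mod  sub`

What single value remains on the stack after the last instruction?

33   → 33
-7   → 33 -7
mod  → 5
-8   → 5 -8
sub  → 13
5    → 13 5
5    → 13 5 5
-4   → 13 5 5 -4
sub  → 13 5 9
idiv → 13 0
dup  → 13 0 0
-8   → 13 0 0 -8
idiv → 13 0 0
add  → 13 0
3    → 13 0 3
neg  → 13 0 -3
mod  → 13 0
-1   → 13 0 -1
mod  → 13 0
sub  → 13

13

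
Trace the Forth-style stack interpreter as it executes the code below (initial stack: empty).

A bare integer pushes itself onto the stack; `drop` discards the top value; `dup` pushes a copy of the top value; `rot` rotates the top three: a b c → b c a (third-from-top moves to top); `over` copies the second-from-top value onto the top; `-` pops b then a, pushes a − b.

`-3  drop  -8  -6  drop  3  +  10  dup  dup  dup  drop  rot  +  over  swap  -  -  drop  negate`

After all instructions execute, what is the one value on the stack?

-3     -> [-3]
drop   -> []
-8     -> [-8]
-6     -> [-8, -6]
drop   -> [-8]
3      -> [-8, 3]
+      -> [-5]
10     -> [-5, 10]
dup    -> [-5, 10, 10]
dup    -> [-5, 10, 10, 10]
dup    -> [-5, 10, 10, 10, 10]
drop   -> [-5, 10, 10, 10]
rot    -> [-5, 10, 10, 10]
+      -> [-5, 10, 20]
over   -> [-5, 10, 20, 10]
swap   -> [-5, 10, 10, 20]
-      -> [-5, 10, -10]
-      -> [-5, 20]
drop   -> [-5]
negate -> [5]

5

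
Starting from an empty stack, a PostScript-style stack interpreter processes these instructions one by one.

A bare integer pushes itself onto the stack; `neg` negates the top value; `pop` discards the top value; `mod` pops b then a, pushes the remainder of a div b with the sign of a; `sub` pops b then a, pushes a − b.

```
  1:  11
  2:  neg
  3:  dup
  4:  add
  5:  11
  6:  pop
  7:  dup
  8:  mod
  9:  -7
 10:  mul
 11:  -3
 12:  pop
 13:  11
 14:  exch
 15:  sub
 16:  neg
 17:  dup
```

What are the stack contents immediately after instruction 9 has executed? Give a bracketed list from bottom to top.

11   [11]
neg  [-11]
dup  [-11, -11]
add  [-22]
11   [-22, 11]
pop  [-22]
dup  [-22, -22]
mod  [0]
-7   [0, -7]

[0, -7]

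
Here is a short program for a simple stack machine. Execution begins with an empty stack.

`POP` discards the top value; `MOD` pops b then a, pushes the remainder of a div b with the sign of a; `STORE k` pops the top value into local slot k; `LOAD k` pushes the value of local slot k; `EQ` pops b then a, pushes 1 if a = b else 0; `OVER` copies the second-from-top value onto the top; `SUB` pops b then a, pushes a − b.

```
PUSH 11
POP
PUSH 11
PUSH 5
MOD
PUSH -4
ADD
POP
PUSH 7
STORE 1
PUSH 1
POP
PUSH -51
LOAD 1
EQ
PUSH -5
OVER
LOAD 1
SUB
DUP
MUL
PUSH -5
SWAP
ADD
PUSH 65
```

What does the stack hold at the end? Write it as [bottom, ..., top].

PUSH 11  → 11
POP      → (empty)
PUSH 11  → 11
PUSH 5   → 11 5
MOD      → 1
PUSH -4  → 1 -4
ADD      → -3
POP      → (empty)
PUSH 7   → 7
STORE 1  → (empty)
PUSH 1   → 1
POP      → (empty)
PUSH -51 → -51
LOAD 1   → -51 7
EQ       → 0
PUSH -5  → 0 -5
OVER     → 0 -5 0
LOAD 1   → 0 -5 0 7
SUB      → 0 -5 -7
DUP      → 0 -5 -7 -7
MUL      → 0 -5 49
PUSH -5  → 0 -5 49 -5
SWAP     → 0 -5 -5 49
ADD      → 0 -5 44
PUSH 65  → 0 -5 44 65

[0, -5, 44, 65]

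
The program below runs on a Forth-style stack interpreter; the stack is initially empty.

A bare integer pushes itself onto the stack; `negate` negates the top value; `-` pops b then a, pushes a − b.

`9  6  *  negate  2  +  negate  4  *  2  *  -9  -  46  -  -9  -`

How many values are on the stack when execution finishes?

9      -> 9
6      -> 9 6
*      -> 54
negate -> -54
2      -> -54 2
+      -> -52
negate -> 52
4      -> 52 4
*      -> 208
2      -> 208 2
*      -> 416
-9     -> 416 -9
-      -> 425
46     -> 425 46
-      -> 379
-9     -> 379 -9
-      -> 388

1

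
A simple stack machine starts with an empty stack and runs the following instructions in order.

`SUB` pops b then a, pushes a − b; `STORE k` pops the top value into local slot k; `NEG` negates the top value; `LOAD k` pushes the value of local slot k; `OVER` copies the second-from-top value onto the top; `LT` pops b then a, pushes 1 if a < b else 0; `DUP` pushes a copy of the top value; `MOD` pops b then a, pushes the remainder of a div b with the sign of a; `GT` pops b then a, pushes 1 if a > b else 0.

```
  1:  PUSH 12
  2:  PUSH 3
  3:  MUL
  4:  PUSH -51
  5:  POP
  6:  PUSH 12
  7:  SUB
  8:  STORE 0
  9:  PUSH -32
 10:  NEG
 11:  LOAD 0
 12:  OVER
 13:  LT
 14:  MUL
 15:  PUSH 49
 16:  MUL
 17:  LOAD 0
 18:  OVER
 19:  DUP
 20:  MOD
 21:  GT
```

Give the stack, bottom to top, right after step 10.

PUSH 12   12
PUSH 3    12 3
MUL       36
PUSH -51  36 -51
POP       36
PUSH 12   36 12
SUB       24
STORE 0   (empty)
PUSH -32  -32
NEG       32

[32]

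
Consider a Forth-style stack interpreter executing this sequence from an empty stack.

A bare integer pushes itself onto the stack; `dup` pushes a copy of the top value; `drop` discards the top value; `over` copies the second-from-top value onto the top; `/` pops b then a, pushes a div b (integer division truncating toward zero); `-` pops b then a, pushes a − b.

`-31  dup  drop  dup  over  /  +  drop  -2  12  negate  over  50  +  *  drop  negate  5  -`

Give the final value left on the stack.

-3

-31    -> -31
dup    -> -31 -31
drop   -> -31
dup    -> -31 -31
over   -> -31 -31 -31
/      -> -31 1
+      -> -30
drop   -> (empty)
-2     -> -2
12     -> -2 12
negate -> -2 -12
over   -> -2 -12 -2
50     -> -2 -12 -2 50
+      -> -2 -12 48
*      -> -2 -576
drop   -> -2
negate -> 2
5      -> 2 5
-      -> -3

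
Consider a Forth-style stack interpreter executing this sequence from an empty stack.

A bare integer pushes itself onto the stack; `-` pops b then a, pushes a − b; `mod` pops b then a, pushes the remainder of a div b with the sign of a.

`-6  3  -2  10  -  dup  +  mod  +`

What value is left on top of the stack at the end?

-3

-6  → [-6]
3   → [-6, 3]
-2  → [-6, 3, -2]
10  → [-6, 3, -2, 10]
-   → [-6, 3, -12]
dup → [-6, 3, -12, -12]
+   → [-6, 3, -24]
mod → [-6, 3]
+   → [-3]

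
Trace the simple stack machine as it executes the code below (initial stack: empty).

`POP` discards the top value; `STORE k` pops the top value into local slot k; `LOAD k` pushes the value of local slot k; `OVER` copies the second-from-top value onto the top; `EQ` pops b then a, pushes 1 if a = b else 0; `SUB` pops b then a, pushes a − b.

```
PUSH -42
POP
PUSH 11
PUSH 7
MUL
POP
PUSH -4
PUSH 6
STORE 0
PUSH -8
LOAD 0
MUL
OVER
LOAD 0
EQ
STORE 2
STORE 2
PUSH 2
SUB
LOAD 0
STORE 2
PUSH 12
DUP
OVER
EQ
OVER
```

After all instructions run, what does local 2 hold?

6

PUSH -42 -> -42
POP      -> (empty)
PUSH 11  -> 11
PUSH 7   -> 11 7
MUL      -> 77
POP      -> (empty)
PUSH -4  -> -4
PUSH 6   -> -4 6
STORE 0  -> -4
PUSH -8  -> -4 -8
LOAD 0   -> -4 -8 6
MUL      -> -4 -48
OVER     -> -4 -48 -4
LOAD 0   -> -4 -48 -4 6
EQ       -> -4 -48 0
STORE 2  -> -4 -48
STORE 2  -> -4
PUSH 2   -> -4 2
SUB      -> -6
LOAD 0   -> -6 6
STORE 2  -> -6
PUSH 12  -> -6 12
DUP      -> -6 12 12
OVER     -> -6 12 12 12
EQ       -> -6 12 1
OVER     -> -6 12 1 12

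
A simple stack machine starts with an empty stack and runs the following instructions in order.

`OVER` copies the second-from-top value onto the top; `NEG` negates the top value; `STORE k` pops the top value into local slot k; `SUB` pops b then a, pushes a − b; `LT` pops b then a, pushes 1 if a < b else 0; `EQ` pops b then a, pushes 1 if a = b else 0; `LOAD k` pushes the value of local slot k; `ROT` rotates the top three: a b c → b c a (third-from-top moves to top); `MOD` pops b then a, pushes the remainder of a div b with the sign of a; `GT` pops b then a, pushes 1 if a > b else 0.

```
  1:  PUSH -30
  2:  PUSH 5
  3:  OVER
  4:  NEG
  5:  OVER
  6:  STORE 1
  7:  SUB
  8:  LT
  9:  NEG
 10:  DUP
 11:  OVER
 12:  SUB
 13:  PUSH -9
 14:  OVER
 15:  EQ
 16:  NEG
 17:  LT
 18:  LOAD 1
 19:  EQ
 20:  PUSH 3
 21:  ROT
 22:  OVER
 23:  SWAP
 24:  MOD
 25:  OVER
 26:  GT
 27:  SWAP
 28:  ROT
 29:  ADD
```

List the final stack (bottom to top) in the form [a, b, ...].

PUSH -30 : -30
PUSH 5   : -30 5
OVER     : -30 5 -30
NEG      : -30 5 30
OVER     : -30 5 30 5
STORE 1  : -30 5 30
SUB      : -30 -25
LT       : 1
NEG      : -1
DUP      : -1 -1
OVER     : -1 -1 -1
SUB      : -1 0
PUSH -9  : -1 0 -9
OVER     : -1 0 -9 0
EQ       : -1 0 0
NEG      : -1 0 0
LT       : -1 0
LOAD 1   : -1 0 5
EQ       : -1 0
PUSH 3   : -1 0 3
ROT      : 0 3 -1
OVER     : 0 3 -1 3
SWAP     : 0 3 3 -1
MOD      : 0 3 0
OVER     : 0 3 0 3
GT       : 0 3 0
SWAP     : 0 0 3
ROT      : 0 3 0
ADD      : 0 3

[0, 3]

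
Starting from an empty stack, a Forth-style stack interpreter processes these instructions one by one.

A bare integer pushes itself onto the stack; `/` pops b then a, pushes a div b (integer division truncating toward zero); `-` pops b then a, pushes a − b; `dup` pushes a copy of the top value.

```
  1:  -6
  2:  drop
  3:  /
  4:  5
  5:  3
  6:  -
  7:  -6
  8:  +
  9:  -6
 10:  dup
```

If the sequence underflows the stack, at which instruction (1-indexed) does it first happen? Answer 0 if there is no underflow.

-6   : [-6]
drop : []
/  — needs 2 operands, stack has 0 → underflow

3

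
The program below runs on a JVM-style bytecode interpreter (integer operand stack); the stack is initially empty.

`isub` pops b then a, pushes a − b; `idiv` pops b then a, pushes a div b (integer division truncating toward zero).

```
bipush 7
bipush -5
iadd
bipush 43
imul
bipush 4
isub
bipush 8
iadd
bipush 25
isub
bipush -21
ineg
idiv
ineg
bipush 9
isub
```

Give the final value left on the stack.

bipush 7    7
bipush -5   7 -5
iadd        2
bipush 43   2 43
imul        86
bipush 4    86 4
isub        82
bipush 8    82 8
iadd        90
bipush 25   90 25
isub        65
bipush -21  65 -21
ineg        65 21
idiv        3
ineg        -3
bipush 9    -3 9
isub        -12

-12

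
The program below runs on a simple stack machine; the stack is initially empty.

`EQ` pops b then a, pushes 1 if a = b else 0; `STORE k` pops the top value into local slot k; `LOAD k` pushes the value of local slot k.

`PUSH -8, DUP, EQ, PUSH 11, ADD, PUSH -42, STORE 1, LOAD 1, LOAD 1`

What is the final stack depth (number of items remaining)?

3

PUSH -8  -> -8
DUP      -> -8 -8
EQ       -> 1
PUSH 11  -> 1 11
ADD      -> 12
PUSH -42 -> 12 -42
STORE 1  -> 12
LOAD 1   -> 12 -42
LOAD 1   -> 12 -42 -42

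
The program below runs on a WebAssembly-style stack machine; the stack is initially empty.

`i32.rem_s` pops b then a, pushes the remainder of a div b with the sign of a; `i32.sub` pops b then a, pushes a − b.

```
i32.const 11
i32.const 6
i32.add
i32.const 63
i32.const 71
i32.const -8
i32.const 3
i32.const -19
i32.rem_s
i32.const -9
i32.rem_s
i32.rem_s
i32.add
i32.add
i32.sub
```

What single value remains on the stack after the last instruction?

i32.const 11  : 11
i32.const 6   : 11 6
i32.add       : 17
i32.const 63  : 17 63
i32.const 71  : 17 63 71
i32.const -8  : 17 63 71 -8
i32.const 3   : 17 63 71 -8 3
i32.const -19 : 17 63 71 -8 3 -19
i32.rem_s     : 17 63 71 -8 3
i32.const -9  : 17 63 71 -8 3 -9
i32.rem_s     : 17 63 71 -8 3
i32.rem_s     : 17 63 71 -2
i32.add       : 17 63 69
i32.add       : 17 132
i32.sub       : -115

-115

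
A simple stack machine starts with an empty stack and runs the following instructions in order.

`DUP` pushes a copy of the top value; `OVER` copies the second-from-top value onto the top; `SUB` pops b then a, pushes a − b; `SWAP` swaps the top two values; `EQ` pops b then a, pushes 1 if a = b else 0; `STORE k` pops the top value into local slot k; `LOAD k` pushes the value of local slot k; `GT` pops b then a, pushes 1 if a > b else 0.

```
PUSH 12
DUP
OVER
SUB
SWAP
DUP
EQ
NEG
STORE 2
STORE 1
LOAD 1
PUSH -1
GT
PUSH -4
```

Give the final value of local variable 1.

0

PUSH 12  12
DUP      12 12
OVER     12 12 12
SUB      12 0
SWAP     0 12
DUP      0 12 12
EQ       0 1
NEG      0 -1
STORE 2  0
STORE 1  (empty)
LOAD 1   0
PUSH -1  0 -1
GT       1
PUSH -4  1 -4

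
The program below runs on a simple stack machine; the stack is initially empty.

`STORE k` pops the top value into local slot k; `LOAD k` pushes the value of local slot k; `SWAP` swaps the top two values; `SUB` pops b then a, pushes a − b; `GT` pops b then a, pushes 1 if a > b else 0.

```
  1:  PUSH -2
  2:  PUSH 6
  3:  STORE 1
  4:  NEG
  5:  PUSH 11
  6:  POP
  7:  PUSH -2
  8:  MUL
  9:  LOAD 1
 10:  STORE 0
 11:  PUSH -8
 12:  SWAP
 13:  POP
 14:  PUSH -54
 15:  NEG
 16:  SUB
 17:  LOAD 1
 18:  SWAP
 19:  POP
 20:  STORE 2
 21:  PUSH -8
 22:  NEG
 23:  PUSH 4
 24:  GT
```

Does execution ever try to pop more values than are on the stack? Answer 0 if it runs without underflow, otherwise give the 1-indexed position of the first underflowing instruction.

0

PUSH -2  → [-2]
PUSH 6   → [-2, 6]
STORE 1  → [-2]
NEG      → [2]
PUSH 11  → [2, 11]
POP      → [2]
PUSH -2  → [2, -2]
MUL      → [-4]
LOAD 1   → [-4, 6]
STORE 0  → [-4]
PUSH -8  → [-4, -8]
SWAP     → [-8, -4]
POP      → [-8]
PUSH -54 → [-8, -54]
NEG      → [-8, 54]
SUB      → [-62]
LOAD 1   → [-62, 6]
SWAP     → [6, -62]
POP      → [6]
STORE 2  → []
PUSH -8  → [-8]
NEG      → [8]
PUSH 4   → [8, 4]
GT       → [1]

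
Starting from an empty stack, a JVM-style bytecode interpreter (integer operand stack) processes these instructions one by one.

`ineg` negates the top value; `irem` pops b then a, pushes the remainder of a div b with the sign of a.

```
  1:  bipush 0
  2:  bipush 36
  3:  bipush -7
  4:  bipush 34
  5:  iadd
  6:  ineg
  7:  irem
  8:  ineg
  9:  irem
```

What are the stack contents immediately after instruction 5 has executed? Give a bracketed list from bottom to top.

[0, 36, 27]

bipush 0  -> 0
bipush 36 -> 0 36
bipush -7 -> 0 36 -7
bipush 34 -> 0 36 -7 34
iadd      -> 0 36 27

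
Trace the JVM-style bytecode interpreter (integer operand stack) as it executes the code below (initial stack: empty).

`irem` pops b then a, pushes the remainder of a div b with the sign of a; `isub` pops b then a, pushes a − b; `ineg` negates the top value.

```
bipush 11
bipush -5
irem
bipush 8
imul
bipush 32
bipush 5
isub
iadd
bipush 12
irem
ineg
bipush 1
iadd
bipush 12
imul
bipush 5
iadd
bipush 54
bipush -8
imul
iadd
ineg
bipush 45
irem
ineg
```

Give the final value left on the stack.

-7

bipush 11 → 11
bipush -5 → 11 -5
irem      → 1
bipush 8  → 1 8
imul      → 8
bipush 32 → 8 32
bipush 5  → 8 32 5
isub      → 8 27
iadd      → 35
bipush 12 → 35 12
irem      → 11
ineg      → -11
bipush 1  → -11 1
iadd      → -10
bipush 12 → -10 12
imul      → -120
bipush 5  → -120 5
iadd      → -115
bipush 54 → -115 54
bipush -8 → -115 54 -8
imul      → -115 -432
iadd      → -547
ineg      → 547
bipush 45 → 547 45
irem      → 7
ineg      → -7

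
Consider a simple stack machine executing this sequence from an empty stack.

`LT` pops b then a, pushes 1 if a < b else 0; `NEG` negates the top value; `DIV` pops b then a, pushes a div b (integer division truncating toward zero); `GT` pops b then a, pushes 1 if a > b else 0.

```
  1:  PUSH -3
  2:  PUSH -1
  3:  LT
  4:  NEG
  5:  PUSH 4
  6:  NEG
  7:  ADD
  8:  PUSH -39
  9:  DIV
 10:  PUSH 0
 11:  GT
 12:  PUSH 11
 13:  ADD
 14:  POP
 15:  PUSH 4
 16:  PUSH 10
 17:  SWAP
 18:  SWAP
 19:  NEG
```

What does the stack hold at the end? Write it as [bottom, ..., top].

[4, -10]

PUSH -3  : [-3]
PUSH -1  : [-3, -1]
LT       : [1]
NEG      : [-1]
PUSH 4   : [-1, 4]
NEG      : [-1, -4]
ADD      : [-5]
PUSH -39 : [-5, -39]
DIV      : [0]
PUSH 0   : [0, 0]
GT       : [0]
PUSH 11  : [0, 11]
ADD      : [11]
POP      : []
PUSH 4   : [4]
PUSH 10  : [4, 10]
SWAP     : [10, 4]
SWAP     : [4, 10]
NEG      : [4, -10]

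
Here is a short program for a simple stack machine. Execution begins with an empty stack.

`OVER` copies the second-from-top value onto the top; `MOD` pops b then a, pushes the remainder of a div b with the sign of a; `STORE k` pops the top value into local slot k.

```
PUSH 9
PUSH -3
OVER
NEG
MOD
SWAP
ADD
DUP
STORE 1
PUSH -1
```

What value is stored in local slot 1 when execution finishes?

6

PUSH 9  : [9]
PUSH -3 : [9, -3]
OVER    : [9, -3, 9]
NEG     : [9, -3, -9]
MOD     : [9, -3]
SWAP    : [-3, 9]
ADD     : [6]
DUP     : [6, 6]
STORE 1 : [6]
PUSH -1 : [6, -1]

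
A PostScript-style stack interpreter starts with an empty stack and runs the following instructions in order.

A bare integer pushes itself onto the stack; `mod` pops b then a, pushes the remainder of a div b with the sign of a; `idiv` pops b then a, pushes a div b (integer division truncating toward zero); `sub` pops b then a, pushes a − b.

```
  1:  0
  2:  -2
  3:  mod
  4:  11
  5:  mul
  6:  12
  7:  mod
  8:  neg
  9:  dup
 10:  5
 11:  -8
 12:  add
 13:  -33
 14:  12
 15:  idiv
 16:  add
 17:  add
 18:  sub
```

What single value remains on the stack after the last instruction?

5

0     [0]
-2    [0, -2]
mod   [0]
11    [0, 11]
mul   [0]
12    [0, 12]
mod   [0]
neg   [0]
dup   [0, 0]
5     [0, 0, 5]
-8    [0, 0, 5, -8]
add   [0, 0, -3]
-33   [0, 0, -3, -33]
12    [0, 0, -3, -33, 12]
idiv  [0, 0, -3, -2]
add   [0, 0, -5]
add   [0, -5]
sub   [5]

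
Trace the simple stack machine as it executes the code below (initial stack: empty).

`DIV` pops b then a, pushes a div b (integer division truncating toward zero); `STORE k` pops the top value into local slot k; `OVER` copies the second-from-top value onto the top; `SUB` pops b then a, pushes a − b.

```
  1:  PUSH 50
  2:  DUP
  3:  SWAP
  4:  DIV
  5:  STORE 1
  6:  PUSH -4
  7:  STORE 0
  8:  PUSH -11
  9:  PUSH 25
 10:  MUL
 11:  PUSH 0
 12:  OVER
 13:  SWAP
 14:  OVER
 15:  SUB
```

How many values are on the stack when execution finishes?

3

PUSH 50  : 50
DUP      : 50 50
SWAP     : 50 50
DIV      : 1
STORE 1  : (empty)
PUSH -4  : -4
STORE 0  : (empty)
PUSH -11 : -11
PUSH 25  : -11 25
MUL      : -275
PUSH 0   : -275 0
OVER     : -275 0 -275
SWAP     : -275 -275 0
OVER     : -275 -275 0 -275
SUB      : -275 -275 275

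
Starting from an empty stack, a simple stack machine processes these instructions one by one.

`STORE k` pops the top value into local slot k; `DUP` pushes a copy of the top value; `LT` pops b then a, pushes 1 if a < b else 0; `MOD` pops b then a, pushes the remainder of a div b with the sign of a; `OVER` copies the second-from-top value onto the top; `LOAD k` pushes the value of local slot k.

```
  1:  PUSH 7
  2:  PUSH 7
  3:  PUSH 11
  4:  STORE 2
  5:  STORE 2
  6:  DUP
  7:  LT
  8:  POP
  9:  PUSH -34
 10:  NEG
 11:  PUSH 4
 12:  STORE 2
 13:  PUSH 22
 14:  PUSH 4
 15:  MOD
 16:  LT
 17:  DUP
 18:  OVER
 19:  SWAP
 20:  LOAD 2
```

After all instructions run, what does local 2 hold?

PUSH 7   -> [7]
PUSH 7   -> [7, 7]
PUSH 11  -> [7, 7, 11]
STORE 2  -> [7, 7]
STORE 2  -> [7]
DUP      -> [7, 7]
LT       -> [0]
POP      -> []
PUSH -34 -> [-34]
NEG      -> [34]
PUSH 4   -> [34, 4]
STORE 2  -> [34]
PUSH 22  -> [34, 22]
PUSH 4   -> [34, 22, 4]
MOD      -> [34, 2]
LT       -> [0]
DUP      -> [0, 0]
OVER     -> [0, 0, 0]
SWAP     -> [0, 0, 0]
LOAD 2   -> [0, 0, 0, 4]

4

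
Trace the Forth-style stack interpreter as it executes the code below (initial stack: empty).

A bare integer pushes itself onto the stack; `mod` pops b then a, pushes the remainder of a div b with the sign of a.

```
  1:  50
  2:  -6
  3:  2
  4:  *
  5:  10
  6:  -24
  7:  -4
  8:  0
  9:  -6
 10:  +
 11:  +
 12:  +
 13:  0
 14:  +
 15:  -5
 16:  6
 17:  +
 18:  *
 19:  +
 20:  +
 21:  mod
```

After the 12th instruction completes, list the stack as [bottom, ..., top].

[50, -12, 10, -34]

50  → 50
-6  → 50 -6
2   → 50 -6 2
*   → 50 -12
10  → 50 -12 10
-24 → 50 -12 10 -24
-4  → 50 -12 10 -24 -4
0   → 50 -12 10 -24 -4 0
-6  → 50 -12 10 -24 -4 0 -6
+   → 50 -12 10 -24 -4 -6
+   → 50 -12 10 -24 -10
+   → 50 -12 10 -34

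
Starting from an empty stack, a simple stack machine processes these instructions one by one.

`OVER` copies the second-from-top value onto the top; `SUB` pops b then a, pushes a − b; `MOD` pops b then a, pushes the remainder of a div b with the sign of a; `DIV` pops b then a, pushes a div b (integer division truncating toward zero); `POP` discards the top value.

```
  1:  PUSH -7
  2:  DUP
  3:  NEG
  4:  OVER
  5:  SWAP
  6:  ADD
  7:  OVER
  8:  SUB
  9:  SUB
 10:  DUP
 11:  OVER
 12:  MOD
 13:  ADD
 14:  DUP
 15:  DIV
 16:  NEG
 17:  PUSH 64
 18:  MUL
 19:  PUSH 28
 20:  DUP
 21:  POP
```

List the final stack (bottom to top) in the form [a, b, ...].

[-64, 28]

PUSH -7  -7
DUP      -7 -7
NEG      -7 7
OVER     -7 7 -7
SWAP     -7 -7 7
ADD      -7 0
OVER     -7 0 -7
SUB      -7 7
SUB      -14
DUP      -14 -14
OVER     -14 -14 -14
MOD      -14 0
ADD      -14
DUP      -14 -14
DIV      1
NEG      -1
PUSH 64  -1 64
MUL      -64
PUSH 28  -64 28
DUP      -64 28 28
POP      -64 28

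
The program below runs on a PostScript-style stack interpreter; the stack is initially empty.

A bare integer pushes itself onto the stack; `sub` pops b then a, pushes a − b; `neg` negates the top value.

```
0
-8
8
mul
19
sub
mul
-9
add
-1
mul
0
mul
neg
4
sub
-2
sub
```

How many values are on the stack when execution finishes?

1

0   → [0]
-8  → [0, -8]
8   → [0, -8, 8]
mul → [0, -64]
19  → [0, -64, 19]
sub → [0, -83]
mul → [0]
-9  → [0, -9]
add → [-9]
-1  → [-9, -1]
mul → [9]
0   → [9, 0]
mul → [0]
neg → [0]
4   → [0, 4]
sub → [-4]
-2  → [-4, -2]
sub → [-2]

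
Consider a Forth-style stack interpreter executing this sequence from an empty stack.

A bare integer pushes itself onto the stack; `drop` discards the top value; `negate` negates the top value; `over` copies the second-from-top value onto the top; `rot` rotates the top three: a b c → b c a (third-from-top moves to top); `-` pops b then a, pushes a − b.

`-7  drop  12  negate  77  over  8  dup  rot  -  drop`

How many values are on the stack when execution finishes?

3

-7     : [-7]
drop   : []
12     : [12]
negate : [-12]
77     : [-12, 77]
over   : [-12, 77, -12]
8      : [-12, 77, -12, 8]
dup    : [-12, 77, -12, 8, 8]
rot    : [-12, 77, 8, 8, -12]
-      : [-12, 77, 8, 20]
drop   : [-12, 77, 8]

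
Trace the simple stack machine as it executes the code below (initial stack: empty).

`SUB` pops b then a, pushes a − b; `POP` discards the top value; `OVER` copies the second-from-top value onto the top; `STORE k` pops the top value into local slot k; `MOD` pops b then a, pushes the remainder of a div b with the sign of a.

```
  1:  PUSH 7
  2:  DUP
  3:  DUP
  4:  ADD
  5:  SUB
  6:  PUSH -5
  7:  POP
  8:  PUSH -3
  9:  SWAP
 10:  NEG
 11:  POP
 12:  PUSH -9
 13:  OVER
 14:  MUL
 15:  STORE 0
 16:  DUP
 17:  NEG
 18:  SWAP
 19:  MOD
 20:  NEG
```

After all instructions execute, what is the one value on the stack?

0

PUSH 7  : [7]
DUP     : [7, 7]
DUP     : [7, 7, 7]
ADD     : [7, 14]
SUB     : [-7]
PUSH -5 : [-7, -5]
POP     : [-7]
PUSH -3 : [-7, -3]
SWAP    : [-3, -7]
NEG     : [-3, 7]
POP     : [-3]
PUSH -9 : [-3, -9]
OVER    : [-3, -9, -3]
MUL     : [-3, 27]
STORE 0 : [-3]
DUP     : [-3, -3]
NEG     : [-3, 3]
SWAP    : [3, -3]
MOD     : [0]
NEG     : [0]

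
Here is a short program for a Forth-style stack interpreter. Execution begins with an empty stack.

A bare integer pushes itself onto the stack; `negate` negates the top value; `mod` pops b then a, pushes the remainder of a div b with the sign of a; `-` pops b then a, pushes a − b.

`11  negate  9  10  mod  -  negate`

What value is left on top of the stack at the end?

20

11      11
negate  -11
9       -11 9
10      -11 9 10
mod     -11 9
-       -20
negate  20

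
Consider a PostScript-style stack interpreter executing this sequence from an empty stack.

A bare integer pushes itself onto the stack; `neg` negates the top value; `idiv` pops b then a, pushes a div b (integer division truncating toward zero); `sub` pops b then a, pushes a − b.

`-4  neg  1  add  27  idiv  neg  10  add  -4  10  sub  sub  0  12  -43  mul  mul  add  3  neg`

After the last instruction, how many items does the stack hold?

2

-4   : [-4]
neg  : [4]
1    : [4, 1]
add  : [5]
27   : [5, 27]
idiv : [0]
neg  : [0]
10   : [0, 10]
add  : [10]
-4   : [10, -4]
10   : [10, -4, 10]
sub  : [10, -14]
sub  : [24]
0    : [24, 0]
12   : [24, 0, 12]
-43  : [24, 0, 12, -43]
mul  : [24, 0, -516]
mul  : [24, 0]
add  : [24]
3    : [24, 3]
neg  : [24, -3]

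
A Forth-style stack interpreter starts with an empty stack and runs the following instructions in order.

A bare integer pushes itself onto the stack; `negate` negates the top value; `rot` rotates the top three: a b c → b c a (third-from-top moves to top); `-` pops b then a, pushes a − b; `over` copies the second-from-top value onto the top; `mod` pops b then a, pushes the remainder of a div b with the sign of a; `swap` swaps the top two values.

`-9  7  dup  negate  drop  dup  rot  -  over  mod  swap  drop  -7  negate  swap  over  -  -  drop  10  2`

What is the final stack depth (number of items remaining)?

-9     → -9
7      → -9 7
dup    → -9 7 7
negate → -9 7 -7
drop   → -9 7
dup    → -9 7 7
rot    → 7 7 -9
-      → 7 16
over   → 7 16 7
mod    → 7 2
swap   → 2 7
drop   → 2
-7     → 2 -7
negate → 2 7
swap   → 7 2
over   → 7 2 7
-      → 7 -5
-      → 12
drop   → (empty)
10     → 10
2      → 10 2

2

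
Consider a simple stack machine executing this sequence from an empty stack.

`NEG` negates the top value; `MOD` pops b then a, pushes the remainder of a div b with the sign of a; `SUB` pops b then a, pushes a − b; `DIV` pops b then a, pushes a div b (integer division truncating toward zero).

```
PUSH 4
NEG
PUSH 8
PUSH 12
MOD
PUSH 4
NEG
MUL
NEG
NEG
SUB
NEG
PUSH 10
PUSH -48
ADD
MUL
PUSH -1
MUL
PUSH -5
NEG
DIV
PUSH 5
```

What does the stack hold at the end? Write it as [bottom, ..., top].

[-212, 5]

PUSH 4   -> [4]
NEG      -> [-4]
PUSH 8   -> [-4, 8]
PUSH 12  -> [-4, 8, 12]
MOD      -> [-4, 8]
PUSH 4   -> [-4, 8, 4]
NEG      -> [-4, 8, -4]
MUL      -> [-4, -32]
NEG      -> [-4, 32]
NEG      -> [-4, -32]
SUB      -> [28]
NEG      -> [-28]
PUSH 10  -> [-28, 10]
PUSH -48 -> [-28, 10, -48]
ADD      -> [-28, -38]
MUL      -> [1064]
PUSH -1  -> [1064, -1]
MUL      -> [-1064]
PUSH -5  -> [-1064, -5]
NEG      -> [-1064, 5]
DIV      -> [-212]
PUSH 5   -> [-212, 5]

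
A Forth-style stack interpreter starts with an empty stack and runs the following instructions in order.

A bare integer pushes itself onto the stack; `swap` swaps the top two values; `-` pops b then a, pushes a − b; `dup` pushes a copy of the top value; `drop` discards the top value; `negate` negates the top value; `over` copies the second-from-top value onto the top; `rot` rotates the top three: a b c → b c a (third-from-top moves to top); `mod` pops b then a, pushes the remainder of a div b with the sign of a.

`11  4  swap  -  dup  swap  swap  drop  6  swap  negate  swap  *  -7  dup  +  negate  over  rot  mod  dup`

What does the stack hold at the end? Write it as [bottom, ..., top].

[14, 0, 0]

11      [11]
4       [11, 4]
swap    [4, 11]
-       [-7]
dup     [-7, -7]
swap    [-7, -7]
swap    [-7, -7]
drop    [-7]
6       [-7, 6]
swap    [6, -7]
negate  [6, 7]
swap    [7, 6]
*       [42]
-7      [42, -7]
dup     [42, -7, -7]
+       [42, -14]
negate  [42, 14]
over    [42, 14, 42]
rot     [14, 42, 42]
mod     [14, 0]
dup     [14, 0, 0]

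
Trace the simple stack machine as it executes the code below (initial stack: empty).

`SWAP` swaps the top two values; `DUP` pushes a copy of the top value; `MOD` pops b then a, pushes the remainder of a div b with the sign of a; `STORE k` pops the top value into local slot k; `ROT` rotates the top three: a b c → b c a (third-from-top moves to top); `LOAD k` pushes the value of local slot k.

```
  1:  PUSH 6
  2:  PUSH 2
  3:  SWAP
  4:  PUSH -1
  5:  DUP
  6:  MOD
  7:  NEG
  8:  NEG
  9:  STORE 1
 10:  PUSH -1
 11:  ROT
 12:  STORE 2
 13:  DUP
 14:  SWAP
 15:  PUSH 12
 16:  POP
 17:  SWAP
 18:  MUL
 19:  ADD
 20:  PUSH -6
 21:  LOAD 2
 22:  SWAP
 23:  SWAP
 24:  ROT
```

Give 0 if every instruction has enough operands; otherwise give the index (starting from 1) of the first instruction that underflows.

PUSH 6  → 6
PUSH 2  → 6 2
SWAP    → 2 6
PUSH -1 → 2 6 -1
DUP     → 2 6 -1 -1
MOD     → 2 6 0
NEG     → 2 6 0
NEG     → 2 6 0
STORE 1 → 2 6
PUSH -1 → 2 6 -1
ROT     → 6 -1 2
STORE 2 → 6 -1
DUP     → 6 -1 -1
SWAP    → 6 -1 -1
PUSH 12 → 6 -1 -1 12
POP     → 6 -1 -1
SWAP    → 6 -1 -1
MUL     → 6 1
ADD     → 7
PUSH -6 → 7 -6
LOAD 2  → 7 -6 2
SWAP    → 7 2 -6
SWAP    → 7 -6 2
ROT     → -6 2 7

0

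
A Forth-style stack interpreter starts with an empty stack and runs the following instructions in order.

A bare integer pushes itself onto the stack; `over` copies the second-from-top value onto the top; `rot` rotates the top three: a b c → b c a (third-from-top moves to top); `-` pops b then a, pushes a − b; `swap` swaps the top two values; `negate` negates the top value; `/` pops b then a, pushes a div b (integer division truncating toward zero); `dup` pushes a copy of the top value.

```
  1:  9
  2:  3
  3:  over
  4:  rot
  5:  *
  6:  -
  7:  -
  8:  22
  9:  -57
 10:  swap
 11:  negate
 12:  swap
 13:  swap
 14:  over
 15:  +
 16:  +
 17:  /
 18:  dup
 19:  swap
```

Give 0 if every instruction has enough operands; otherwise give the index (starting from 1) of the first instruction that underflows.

9    -> 9
3    -> 9 3
over -> 9 3 9
rot  -> 3 9 9
*    -> 3 81
-    -> -78
-  — needs 2 operands, stack has 1 → underflow

7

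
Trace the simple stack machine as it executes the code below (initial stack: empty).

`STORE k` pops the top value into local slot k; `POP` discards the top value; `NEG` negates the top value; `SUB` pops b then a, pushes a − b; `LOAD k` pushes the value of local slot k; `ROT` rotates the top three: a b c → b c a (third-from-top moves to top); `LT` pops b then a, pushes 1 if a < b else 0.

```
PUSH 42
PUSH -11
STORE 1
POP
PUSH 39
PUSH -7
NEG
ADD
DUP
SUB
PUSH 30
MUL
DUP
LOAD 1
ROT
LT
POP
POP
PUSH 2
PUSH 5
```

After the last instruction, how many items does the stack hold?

PUSH 42  : [42]
PUSH -11 : [42, -11]
STORE 1  : [42]
POP      : []
PUSH 39  : [39]
PUSH -7  : [39, -7]
NEG      : [39, 7]
ADD      : [46]
DUP      : [46, 46]
SUB      : [0]
PUSH 30  : [0, 30]
MUL      : [0]
DUP      : [0, 0]
LOAD 1   : [0, 0, -11]
ROT      : [0, -11, 0]
LT       : [0, 1]
POP      : [0]
POP      : []
PUSH 2   : [2]
PUSH 5   : [2, 5]

2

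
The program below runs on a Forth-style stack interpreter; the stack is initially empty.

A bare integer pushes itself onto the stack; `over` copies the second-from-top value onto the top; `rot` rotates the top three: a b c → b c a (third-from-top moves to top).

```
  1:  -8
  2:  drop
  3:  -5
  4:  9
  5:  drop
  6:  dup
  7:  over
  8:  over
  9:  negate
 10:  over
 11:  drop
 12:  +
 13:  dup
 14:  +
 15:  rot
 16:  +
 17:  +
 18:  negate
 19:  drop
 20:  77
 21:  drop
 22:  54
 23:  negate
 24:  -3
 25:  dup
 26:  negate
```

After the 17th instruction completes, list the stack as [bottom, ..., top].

-8     → -8
drop   → (empty)
-5     → -5
9      → -5 9
drop   → -5
dup    → -5 -5
over   → -5 -5 -5
over   → -5 -5 -5 -5
negate → -5 -5 -5 5
over   → -5 -5 -5 5 -5
drop   → -5 -5 -5 5
+      → -5 -5 0
dup    → -5 -5 0 0
+      → -5 -5 0
rot    → -5 0 -5
+      → -5 -5
+      → -10

[-10]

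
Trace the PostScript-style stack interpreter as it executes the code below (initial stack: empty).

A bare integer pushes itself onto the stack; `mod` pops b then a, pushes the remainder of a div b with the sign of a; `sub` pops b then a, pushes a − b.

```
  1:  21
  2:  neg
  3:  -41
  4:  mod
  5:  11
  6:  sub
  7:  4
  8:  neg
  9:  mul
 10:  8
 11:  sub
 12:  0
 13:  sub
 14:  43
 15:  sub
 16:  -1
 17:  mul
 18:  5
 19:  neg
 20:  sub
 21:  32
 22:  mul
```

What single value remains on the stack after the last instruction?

-2304

21  : 21
neg : -21
-41 : -21 -41
mod : -21
11  : -21 11
sub : -32
4   : -32 4
neg : -32 -4
mul : 128
8   : 128 8
sub : 120
0   : 120 0
sub : 120
43  : 120 43
sub : 77
-1  : 77 -1
mul : -77
5   : -77 5
neg : -77 -5
sub : -72
32  : -72 32
mul : -2304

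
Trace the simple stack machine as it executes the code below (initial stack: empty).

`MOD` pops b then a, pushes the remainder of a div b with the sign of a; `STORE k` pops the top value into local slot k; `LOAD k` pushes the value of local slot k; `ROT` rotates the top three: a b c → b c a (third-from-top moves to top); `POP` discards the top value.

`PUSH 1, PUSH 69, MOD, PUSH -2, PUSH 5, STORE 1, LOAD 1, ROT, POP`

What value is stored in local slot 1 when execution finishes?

5

PUSH 1  : 1
PUSH 69 : 1 69
MOD     : 1
PUSH -2 : 1 -2
PUSH 5  : 1 -2 5
STORE 1 : 1 -2
LOAD 1  : 1 -2 5
ROT     : -2 5 1
POP     : -2 5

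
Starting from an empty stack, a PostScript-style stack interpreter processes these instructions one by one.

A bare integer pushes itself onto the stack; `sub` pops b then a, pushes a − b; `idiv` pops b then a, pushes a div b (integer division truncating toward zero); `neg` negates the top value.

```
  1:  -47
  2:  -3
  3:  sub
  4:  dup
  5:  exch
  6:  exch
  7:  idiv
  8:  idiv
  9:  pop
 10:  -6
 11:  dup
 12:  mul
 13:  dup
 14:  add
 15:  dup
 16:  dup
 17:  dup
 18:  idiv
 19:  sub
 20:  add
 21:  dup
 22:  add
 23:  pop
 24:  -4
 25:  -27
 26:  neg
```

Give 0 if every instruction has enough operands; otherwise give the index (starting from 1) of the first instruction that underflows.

-47   [-47]
-3    [-47, -3]
sub   [-44]
dup   [-44, -44]
exch  [-44, -44]
exch  [-44, -44]
idiv  [1]
idiv  — needs 2 operands, stack has 1 → underflow

8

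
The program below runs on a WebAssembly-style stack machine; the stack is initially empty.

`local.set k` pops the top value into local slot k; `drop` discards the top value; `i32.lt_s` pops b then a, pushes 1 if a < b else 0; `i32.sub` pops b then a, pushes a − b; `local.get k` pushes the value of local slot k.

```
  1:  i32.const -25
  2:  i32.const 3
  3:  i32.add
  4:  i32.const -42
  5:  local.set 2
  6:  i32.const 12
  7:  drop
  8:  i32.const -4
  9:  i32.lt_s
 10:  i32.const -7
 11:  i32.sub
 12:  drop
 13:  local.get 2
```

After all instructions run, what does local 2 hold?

-42

i32.const -25 : -25
i32.const 3   : -25 3
i32.add       : -22
i32.const -42 : -22 -42
local.set 2   : -22
i32.const 12  : -22 12
drop          : -22
i32.const -4  : -22 -4
i32.lt_s      : 1
i32.const -7  : 1 -7
i32.sub       : 8
drop          : (empty)
local.get 2   : -42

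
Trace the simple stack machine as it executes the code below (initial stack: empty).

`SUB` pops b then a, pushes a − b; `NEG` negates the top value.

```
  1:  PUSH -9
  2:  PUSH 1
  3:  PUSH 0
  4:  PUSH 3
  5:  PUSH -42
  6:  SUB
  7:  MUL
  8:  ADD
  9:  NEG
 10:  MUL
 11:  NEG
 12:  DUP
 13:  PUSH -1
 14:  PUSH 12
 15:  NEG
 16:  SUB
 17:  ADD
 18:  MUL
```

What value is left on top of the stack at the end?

-18

PUSH -9  → [-9]
PUSH 1   → [-9, 1]
PUSH 0   → [-9, 1, 0]
PUSH 3   → [-9, 1, 0, 3]
PUSH -42 → [-9, 1, 0, 3, -42]
SUB      → [-9, 1, 0, 45]
MUL      → [-9, 1, 0]
ADD      → [-9, 1]
NEG      → [-9, -1]
MUL      → [9]
NEG      → [-9]
DUP      → [-9, -9]
PUSH -1  → [-9, -9, -1]
PUSH 12  → [-9, -9, -1, 12]
NEG      → [-9, -9, -1, -12]
SUB      → [-9, -9, 11]
ADD      → [-9, 2]
MUL      → [-18]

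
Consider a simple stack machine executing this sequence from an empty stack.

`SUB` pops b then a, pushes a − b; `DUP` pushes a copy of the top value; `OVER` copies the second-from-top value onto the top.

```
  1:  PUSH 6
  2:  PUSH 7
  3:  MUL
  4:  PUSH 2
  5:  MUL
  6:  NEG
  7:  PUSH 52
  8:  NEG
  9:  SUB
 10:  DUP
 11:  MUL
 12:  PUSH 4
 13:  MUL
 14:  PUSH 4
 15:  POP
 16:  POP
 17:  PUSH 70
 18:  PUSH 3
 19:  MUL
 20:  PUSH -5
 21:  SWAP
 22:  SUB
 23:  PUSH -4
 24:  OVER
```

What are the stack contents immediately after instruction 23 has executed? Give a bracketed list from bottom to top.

PUSH 6   6
PUSH 7   6 7
MUL      42
PUSH 2   42 2
MUL      84
NEG      -84
PUSH 52  -84 52
NEG      -84 -52
SUB      -32
DUP      -32 -32
MUL      1024
PUSH 4   1024 4
MUL      4096
PUSH 4   4096 4
POP      4096
POP      (empty)
PUSH 70  70
PUSH 3   70 3
MUL      210
PUSH -5  210 -5
SWAP     -5 210
SUB      -215
PUSH -4  -215 -4

[-215, -4]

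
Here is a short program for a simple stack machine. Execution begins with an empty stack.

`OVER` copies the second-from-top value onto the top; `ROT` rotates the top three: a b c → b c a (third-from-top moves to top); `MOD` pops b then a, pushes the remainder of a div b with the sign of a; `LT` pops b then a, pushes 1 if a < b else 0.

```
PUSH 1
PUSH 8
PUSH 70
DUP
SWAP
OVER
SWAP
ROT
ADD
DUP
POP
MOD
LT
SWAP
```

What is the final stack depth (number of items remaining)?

2

PUSH 1  -> [1]
PUSH 8  -> [1, 8]
PUSH 70 -> [1, 8, 70]
DUP     -> [1, 8, 70, 70]
SWAP    -> [1, 8, 70, 70]
OVER    -> [1, 8, 70, 70, 70]
SWAP    -> [1, 8, 70, 70, 70]
ROT     -> [1, 8, 70, 70, 70]
ADD     -> [1, 8, 70, 140]
DUP     -> [1, 8, 70, 140, 140]
POP     -> [1, 8, 70, 140]
MOD     -> [1, 8, 70]
LT      -> [1, 1]
SWAP    -> [1, 1]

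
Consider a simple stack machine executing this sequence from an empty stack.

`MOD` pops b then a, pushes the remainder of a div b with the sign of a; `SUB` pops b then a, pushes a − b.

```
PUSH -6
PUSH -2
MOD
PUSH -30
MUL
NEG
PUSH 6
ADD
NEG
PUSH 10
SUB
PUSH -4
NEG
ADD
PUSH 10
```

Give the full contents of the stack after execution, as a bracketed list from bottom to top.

PUSH -6  : [-6]
PUSH -2  : [-6, -2]
MOD      : [0]
PUSH -30 : [0, -30]
MUL      : [0]
NEG      : [0]
PUSH 6   : [0, 6]
ADD      : [6]
NEG      : [-6]
PUSH 10  : [-6, 10]
SUB      : [-16]
PUSH -4  : [-16, -4]
NEG      : [-16, 4]
ADD      : [-12]
PUSH 10  : [-12, 10]

[-12, 10]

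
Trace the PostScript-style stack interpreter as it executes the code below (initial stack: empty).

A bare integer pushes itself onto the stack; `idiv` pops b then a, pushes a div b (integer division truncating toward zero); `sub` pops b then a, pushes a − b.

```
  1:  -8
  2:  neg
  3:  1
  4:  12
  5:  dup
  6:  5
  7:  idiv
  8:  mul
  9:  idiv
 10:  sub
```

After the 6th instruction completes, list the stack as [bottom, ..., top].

-8   [-8]
neg  [8]
1    [8, 1]
12   [8, 1, 12]
dup  [8, 1, 12, 12]
5    [8, 1, 12, 12, 5]

[8, 1, 12, 12, 5]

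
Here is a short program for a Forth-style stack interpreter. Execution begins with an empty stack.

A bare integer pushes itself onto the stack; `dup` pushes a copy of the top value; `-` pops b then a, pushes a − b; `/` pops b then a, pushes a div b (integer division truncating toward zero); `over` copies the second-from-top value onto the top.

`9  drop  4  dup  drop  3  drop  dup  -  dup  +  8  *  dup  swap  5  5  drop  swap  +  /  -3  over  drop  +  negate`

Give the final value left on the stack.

9      → 9
drop   → (empty)
4      → 4
dup    → 4 4
drop   → 4
3      → 4 3
drop   → 4
dup    → 4 4
-      → 0
dup    → 0 0
+      → 0
8      → 0 8
*      → 0
dup    → 0 0
swap   → 0 0
5      → 0 0 5
5      → 0 0 5 5
drop   → 0 0 5
swap   → 0 5 0
+      → 0 5
/      → 0
-3     → 0 -3
over   → 0 -3 0
drop   → 0 -3
+      → -3
negate → 3

3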